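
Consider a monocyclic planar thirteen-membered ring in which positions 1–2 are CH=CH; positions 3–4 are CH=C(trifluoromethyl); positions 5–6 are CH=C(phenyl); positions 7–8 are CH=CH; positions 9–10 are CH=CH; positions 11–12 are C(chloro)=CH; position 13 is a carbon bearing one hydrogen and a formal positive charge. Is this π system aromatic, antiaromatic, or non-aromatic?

Antiaromatic

The p orbitals form a continuous loop: the double-bond atoms are sp², each contributing one p electron; the carbocation has an empty p orbital. The ring is fully conjugated.
π-electron count: 6 × 2 = 12 from the double-bond units + 0 from the CH(+) atom = 12.
A 4n π count (12, n = 3) in a planar conjugated ring means antiaromatic.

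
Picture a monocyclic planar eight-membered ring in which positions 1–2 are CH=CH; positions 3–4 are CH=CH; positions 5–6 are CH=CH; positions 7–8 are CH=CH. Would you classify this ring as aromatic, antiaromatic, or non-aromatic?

The p orbitals form a continuous loop: every atom in a ring double bond is sp² and brings one electron to the p orbital. The ring is fully conjugated.
π-electron count: 4 × 2 = 8 from the 4 double-bond units.
8 is a 4n count (n = 2), so the planar conjugated ring is antiaromatic.

Antiaromatic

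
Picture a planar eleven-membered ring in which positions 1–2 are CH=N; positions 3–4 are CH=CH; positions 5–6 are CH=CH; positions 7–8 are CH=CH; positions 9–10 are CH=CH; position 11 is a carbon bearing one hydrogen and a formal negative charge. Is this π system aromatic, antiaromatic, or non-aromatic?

Antiaromatic

Every ring atom contributes a p orbital perpendicular to the ring (each doubly-bonded ring atom is sp² with one p-orbital electron; each sp² =N– keeps its lone pair in-plane and puts one electron into the π system; the carbanion's lone pair occupies the p orbital), so the π system is cyclic and fully conjugated.
Tallying contributions gives 5 × 2 = 10 from the double-bond units + 2 from the CH(-) atom = 12.
A 4n π count (12, n = 3) in a planar conjugated ring means antiaromatic.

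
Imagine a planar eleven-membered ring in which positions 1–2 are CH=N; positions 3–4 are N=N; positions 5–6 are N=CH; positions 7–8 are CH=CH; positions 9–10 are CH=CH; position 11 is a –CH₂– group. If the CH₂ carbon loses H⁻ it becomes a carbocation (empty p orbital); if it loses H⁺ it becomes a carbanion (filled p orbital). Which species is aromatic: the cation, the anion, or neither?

Once that carbon is sp², every ring atom has a p orbital and both ions are fully conjugated.
Cation: 5 × 2 + 0 = 10 π electrons → 4(2)+2, aromatic.
Anion: 5 × 2 + 2 = 12 π electrons → 4(3), antiaromatic.

The cation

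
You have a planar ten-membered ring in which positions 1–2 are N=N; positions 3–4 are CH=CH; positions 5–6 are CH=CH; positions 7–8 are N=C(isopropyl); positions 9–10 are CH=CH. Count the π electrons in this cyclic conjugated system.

The p orbitals form a continuous loop: the double-bond atoms are sp², each contributing one p electron; each sp² =N– keeps its lone pair in-plane and puts one electron into the π system. The ring is fully conjugated.
Counting π electrons: 5 × 2 = 10 from the 5 double-bond units.

10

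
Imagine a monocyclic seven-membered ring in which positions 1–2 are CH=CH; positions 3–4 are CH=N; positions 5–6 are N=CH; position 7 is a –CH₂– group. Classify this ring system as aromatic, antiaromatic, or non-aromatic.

Non-aromatic

The CH2 position has four σ bonds — the tetrahedral CH₂ carbon is sp³ and has no p orbital in the ring π system — so the cyclic conjugation is interrupted.
Hückel's rule only applies to fully conjugated rings, so this one is simply non-aromatic.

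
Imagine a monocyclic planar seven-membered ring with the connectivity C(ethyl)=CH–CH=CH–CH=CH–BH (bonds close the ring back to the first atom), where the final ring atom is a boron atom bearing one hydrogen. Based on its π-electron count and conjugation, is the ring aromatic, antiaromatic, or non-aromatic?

All ring atoms are sp² and supply a p orbital to the ring (the double-bond atoms are sp², each contributing one p electron; the boron has an empty p orbital); the conjugation is uninterrupted.
π-electron count: 3 × 2 = 6 from the double-bond units + 0 from the BH atom = 6.
6 = 4(1) + 2, which satisfies Hückel's 4n+2 rule.

Aromatic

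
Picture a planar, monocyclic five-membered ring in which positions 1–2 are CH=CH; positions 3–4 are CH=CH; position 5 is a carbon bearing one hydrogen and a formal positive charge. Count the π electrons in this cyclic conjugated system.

4

All ring atoms are sp² and supply a p orbital to the ring (each doubly-bonded ring atom is sp² with one p-orbital electron; the carbocation has an empty p orbital); the conjugation is uninterrupted.
Tallying contributions gives 2 × 2 = 4 from the double-bond units + 0 from the CH(+) atom = 4.
This is the cyclopentadienyl cation.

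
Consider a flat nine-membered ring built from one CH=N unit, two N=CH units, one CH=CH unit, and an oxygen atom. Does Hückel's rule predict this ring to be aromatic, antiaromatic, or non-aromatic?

Check conjugation: every atom in a ring double bond is sp² and brings one electron to the p orbital; each sp² =N– keeps its lone pair in-plane and puts one electron into the π system; the oxygen donates one lone pair from its p orbital — every position has a p orbital, so the cyclic π system is continuous.
Counting π electrons: 4 × 2 = 8 from the double-bond units + 2 from the O atom = 10.
Since 10 = 4·2 + 2, the ring meets the 4n+2 criterion.

Aromatic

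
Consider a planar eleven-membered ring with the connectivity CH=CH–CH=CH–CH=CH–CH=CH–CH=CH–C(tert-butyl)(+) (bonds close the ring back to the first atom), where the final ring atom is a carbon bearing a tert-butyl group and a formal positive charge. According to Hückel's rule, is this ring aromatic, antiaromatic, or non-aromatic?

Aromatic

Every ring atom contributes a p orbital perpendicular to the ring (each doubly-bonded ring atom is sp² with one p-orbital electron; the carbocation has an empty p orbital), so the π system is cyclic and fully conjugated.
Tallying contributions gives 5 × 2 = 10 from the double-bond units + 0 from the C(tert-butyl)(+) atom = 10.
10 = 4(2) + 2, which satisfies Hückel's 4n+2 rule.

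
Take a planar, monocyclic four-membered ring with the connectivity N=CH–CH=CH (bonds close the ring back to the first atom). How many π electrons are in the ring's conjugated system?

Every ring atom contributes a p orbital perpendicular to the ring (every atom in a ring double bond is sp² and brings one electron to the p orbital; each =N– nitrogen is pyridine-type (lone pair in the sp² plane, one electron in the p orbital)), so the π system is cyclic and fully conjugated.
Counting π electrons: 2 × 2 = 4 from the 2 double-bond units.

4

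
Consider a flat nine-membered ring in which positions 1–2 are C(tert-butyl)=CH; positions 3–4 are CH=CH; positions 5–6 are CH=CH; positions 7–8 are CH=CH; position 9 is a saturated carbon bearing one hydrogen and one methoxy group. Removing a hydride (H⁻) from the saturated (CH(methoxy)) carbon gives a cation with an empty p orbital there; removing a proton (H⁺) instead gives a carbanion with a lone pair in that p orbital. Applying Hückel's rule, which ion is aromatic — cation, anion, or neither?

The anion

Once that carbon is sp², every ring atom has a p orbital and both ions are fully conjugated.
Cation: 4 × 2 + 0 = 8 π electrons → 4(2), antiaromatic.
Anion: 4 × 2 + 2 = 10 π electrons → 4(2)+2, aromatic.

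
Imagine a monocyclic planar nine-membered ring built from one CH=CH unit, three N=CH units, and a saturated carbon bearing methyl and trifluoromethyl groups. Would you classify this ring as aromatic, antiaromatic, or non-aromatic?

Non-aromatic

The C(methyl)(trifluoromethyl) carbon is saturated: that saturated carbon is sp³ and has no p orbital in the ring π system. Conjugation is not continuous around the ring.
Broken conjugation rules out both aromaticity and antiaromaticity.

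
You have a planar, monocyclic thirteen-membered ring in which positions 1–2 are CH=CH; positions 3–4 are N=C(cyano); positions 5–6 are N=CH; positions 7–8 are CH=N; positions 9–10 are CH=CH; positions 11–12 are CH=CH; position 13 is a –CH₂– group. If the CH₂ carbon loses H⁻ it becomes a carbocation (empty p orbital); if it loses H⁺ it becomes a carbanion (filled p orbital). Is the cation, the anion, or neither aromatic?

The anion

In either ion the ring is fully conjugated: every atom, including the new sp² carbon, supplies a p orbital.
Cation: 6 × 2 + 0 = 12 π electrons → 4(3), antiaromatic.
Anion: 6 × 2 + 2 = 14 π electrons → 4(3)+2, aromatic.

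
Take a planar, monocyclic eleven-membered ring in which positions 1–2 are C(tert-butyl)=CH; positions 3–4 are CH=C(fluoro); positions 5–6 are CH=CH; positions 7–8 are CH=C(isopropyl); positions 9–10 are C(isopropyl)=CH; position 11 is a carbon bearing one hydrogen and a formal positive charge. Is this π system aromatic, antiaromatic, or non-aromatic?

The p orbitals form a continuous loop: every atom in a ring double bond is sp² and brings one electron to the p orbital; the carbocation has an empty p orbital. The ring is fully conjugated.
Counting π electrons: 5 × 2 = 10 from the double-bond units + 0 from the CH(+) atom = 10.
Since 10 = 4·2 + 2, the ring meets the 4n+2 criterion.

Aromatic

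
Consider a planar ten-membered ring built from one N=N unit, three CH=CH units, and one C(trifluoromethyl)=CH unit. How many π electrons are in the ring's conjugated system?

10

All ring atoms are sp² and supply a p orbital to the ring (the double-bond atoms are sp², each contributing one p electron; the doubly-bonded nitrogens are pyridine-type — their lone pairs lie in the ring plane, leaving one electron in the p orbital); the conjugation is uninterrupted.
Adding the contributions, 5 × 2 = 10 from the 5 double-bond units.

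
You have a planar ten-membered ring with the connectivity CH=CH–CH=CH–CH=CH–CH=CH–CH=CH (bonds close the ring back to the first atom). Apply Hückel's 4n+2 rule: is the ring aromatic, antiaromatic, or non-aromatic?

Aromatic

Check conjugation: the double-bond atoms are sp², each contributing one p electron — every position has a p orbital, so the cyclic π system is continuous.
Counting π electrons: 5 × 2 = 10 from the 5 double-bond units.
Since 10 = 4·2 + 2, the ring meets the 4n+2 criterion.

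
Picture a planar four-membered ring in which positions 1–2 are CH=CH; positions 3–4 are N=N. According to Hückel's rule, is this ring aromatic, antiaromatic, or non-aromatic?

The p orbitals form a continuous loop: each doubly-bonded ring atom is sp² with one p-orbital electron; the doubly-bonded nitrogens are pyridine-type — their lone pairs lie in the ring plane, leaving one electron in the p orbital. The ring is fully conjugated.
Adding the contributions, 2 × 2 = 4 from the 2 double-bond units.
With 4 = 4·1 π electrons, Hückel's rule classifies the planar ring as antiaromatic.

Antiaromatic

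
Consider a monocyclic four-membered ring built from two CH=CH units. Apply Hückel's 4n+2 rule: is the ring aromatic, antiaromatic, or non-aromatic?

Check conjugation: each doubly-bonded ring atom is sp² with one p-orbital electron — every position has a p orbital, so the cyclic π system is continuous.
Counting π electrons: 2 × 2 = 4 from the 2 double-bond units.
A 4n π count (4, n = 1) in a planar conjugated ring means antiaromatic.
(The species described is cyclobutadiene.)

Antiaromatic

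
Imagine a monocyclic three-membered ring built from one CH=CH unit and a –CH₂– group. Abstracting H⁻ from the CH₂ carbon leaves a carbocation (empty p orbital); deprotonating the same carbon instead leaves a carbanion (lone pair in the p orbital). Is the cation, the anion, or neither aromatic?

The cation

In both ions every ring atom is sp² and contributes a p orbital, so both rings are fully conjugated.
Cation: 1 × 2 + 0 = 2 π electrons → 4(0)+2, aromatic.
Anion: 1 × 2 + 2 = 4 π electrons → 4(1), antiaromatic.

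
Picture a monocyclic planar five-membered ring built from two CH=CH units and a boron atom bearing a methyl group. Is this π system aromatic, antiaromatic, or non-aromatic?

Antiaromatic

Every ring atom contributes a p orbital perpendicular to the ring (every atom in a ring double bond is sp² and brings one electron to the p orbital; the boron has an empty p orbital), so the π system is cyclic and fully conjugated.
π-electron count: 2 × 2 = 4 from the double-bond units + 0 from the B(methyl) atom = 4.
4 = 4(1); a planar, fully conjugated 4n system is antiaromatic.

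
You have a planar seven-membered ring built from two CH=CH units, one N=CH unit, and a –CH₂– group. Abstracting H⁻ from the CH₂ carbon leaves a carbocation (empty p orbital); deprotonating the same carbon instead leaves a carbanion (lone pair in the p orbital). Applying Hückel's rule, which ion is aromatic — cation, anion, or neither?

The cation

Once that carbon is sp², every ring atom has a p orbital and both ions are fully conjugated.
Cation: 3 × 2 + 0 = 6 π electrons → 4(1)+2, aromatic.
Anion: 3 × 2 + 2 = 8 π electrons → 4(2), antiaromatic.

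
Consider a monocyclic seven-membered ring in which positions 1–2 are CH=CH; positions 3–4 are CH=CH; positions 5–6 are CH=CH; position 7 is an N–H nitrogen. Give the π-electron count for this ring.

Check conjugation: each doubly-bonded ring atom is sp² with one p-orbital electron; the pyrrole-type nitrogen donates its lone pair from the p orbital — every position has a p orbital, so the cyclic π system is continuous.
Counting π electrons: 3 × 2 = 6 from the double-bond units + 2 from the NH atom = 8.

8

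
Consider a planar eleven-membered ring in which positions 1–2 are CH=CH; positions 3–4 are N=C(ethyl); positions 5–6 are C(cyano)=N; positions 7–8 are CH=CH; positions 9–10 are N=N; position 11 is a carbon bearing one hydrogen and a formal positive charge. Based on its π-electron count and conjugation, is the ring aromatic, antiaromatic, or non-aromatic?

Aromatic

Every ring atom contributes a p orbital perpendicular to the ring (the double-bond atoms are sp², each contributing one p electron; the doubly-bonded nitrogens are pyridine-type — their lone pairs lie in the ring plane, leaving one electron in the p orbital; the carbocation has an empty p orbital), so the π system is cyclic and fully conjugated.
Counting π electrons: 5 × 2 = 10 from the double-bond units + 0 from the CH(+) atom = 10.
Since 10 = 4·2 + 2, the ring meets the 4n+2 criterion.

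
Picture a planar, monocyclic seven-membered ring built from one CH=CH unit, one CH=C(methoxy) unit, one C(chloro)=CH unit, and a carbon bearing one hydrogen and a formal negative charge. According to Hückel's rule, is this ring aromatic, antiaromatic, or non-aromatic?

Antiaromatic

The p orbitals form a continuous loop: the double-bond atoms are sp², each contributing one p electron; the carbanion's lone pair occupies the p orbital. The ring is fully conjugated.
Counting π electrons: 3 × 2 = 6 from the double-bond units + 2 from the CH(-) atom = 8.
8 is a 4n count (n = 2), so the planar conjugated ring is antiaromatic.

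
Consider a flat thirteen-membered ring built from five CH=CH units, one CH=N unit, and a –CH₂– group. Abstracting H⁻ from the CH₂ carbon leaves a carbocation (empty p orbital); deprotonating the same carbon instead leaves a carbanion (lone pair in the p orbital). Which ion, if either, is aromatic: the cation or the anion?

The anion

In either ion the ring is fully conjugated: every atom, including the new sp² carbon, supplies a p orbital.
Cation: 6 × 2 + 0 = 12 π electrons → 4(3), antiaromatic.
Anion: 6 × 2 + 2 = 14 π electrons → 4(3)+2, aromatic.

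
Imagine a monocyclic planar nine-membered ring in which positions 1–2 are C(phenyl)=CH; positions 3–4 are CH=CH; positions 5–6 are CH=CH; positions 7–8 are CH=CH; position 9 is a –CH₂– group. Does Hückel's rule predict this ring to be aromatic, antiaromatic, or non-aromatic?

Non-aromatic

The CH2 carbon is saturated: the tetrahedral CH₂ carbon is sp³ and has no p orbital in the ring π system. Conjugation is not continuous around the ring.
A ring that is not fully conjugated cannot be aromatic or antiaromatic regardless of its π-electron count.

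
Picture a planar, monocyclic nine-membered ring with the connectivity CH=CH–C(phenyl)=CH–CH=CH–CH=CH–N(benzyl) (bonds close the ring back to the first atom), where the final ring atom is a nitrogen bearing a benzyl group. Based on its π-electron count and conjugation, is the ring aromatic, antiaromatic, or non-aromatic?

All ring atoms are sp² and supply a p orbital to the ring (each doubly-bonded ring atom is sp² with one p-orbital electron; the pyrrole-type nitrogen donates its lone pair from the p orbital); the conjugation is uninterrupted.
Adding the contributions, 4 × 2 = 8 from the double-bond units + 2 from the N(benzyl) atom = 10.
With 10 π electrons (n = 2), the Hückel 4n+2 condition holds.

Aromatic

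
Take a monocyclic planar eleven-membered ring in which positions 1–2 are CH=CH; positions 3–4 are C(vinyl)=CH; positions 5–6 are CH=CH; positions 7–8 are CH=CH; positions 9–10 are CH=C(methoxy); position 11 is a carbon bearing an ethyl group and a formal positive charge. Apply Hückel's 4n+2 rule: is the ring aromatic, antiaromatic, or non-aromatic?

Aromatic

Check conjugation: the double-bond atoms are sp², each contributing one p electron; the carbocation has an empty p orbital — every position has a p orbital, so the cyclic π system is continuous.
Counting π electrons: 5 × 2 = 10 from the double-bond units + 0 from the C(ethyl)(+) atom = 10.
That gives a 4n+2 count (10, n = 2).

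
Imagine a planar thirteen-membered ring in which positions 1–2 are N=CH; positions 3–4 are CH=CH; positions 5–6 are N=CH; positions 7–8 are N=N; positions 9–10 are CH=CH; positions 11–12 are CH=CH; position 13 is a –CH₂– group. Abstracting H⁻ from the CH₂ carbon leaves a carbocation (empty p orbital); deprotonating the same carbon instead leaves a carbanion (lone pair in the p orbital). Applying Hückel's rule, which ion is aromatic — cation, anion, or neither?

The anion

In either ion the ring is fully conjugated: every atom, including the new sp² carbon, supplies a p orbital.
Cation: 6 × 2 + 0 = 12 π electrons → 4(3), antiaromatic.
Anion: 6 × 2 + 2 = 14 π electrons → 4(3)+2, aromatic.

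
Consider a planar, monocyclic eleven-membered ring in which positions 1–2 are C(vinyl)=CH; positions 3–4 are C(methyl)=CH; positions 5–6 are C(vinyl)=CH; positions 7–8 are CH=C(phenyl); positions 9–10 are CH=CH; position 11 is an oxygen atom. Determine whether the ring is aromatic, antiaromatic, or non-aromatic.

The p orbitals form a continuous loop: each doubly-bonded ring atom is sp² with one p-orbital electron; the oxygen donates one lone pair from its p orbital. The ring is fully conjugated.
Counting π electrons: 5 × 2 = 10 from the double-bond units + 2 from the O atom = 12.
A 4n π count (12, n = 3) in a planar conjugated ring means antiaromatic.

Antiaromatic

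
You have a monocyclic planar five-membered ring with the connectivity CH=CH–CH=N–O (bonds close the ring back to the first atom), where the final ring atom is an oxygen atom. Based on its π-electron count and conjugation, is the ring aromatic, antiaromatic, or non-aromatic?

Check conjugation: each doubly-bonded ring atom is sp² with one p-orbital electron; each =N– nitrogen is pyridine-type (lone pair in the sp² plane, one electron in the p orbital); the oxygen donates one lone pair from its p orbital — every position has a p orbital, so the cyclic π system is continuous.
Counting π electrons: 2 × 2 = 4 from the double-bond units + 2 from the O atom = 6.
6 = 4(1) + 2, which satisfies Hückel's 4n+2 rule.

Aromatic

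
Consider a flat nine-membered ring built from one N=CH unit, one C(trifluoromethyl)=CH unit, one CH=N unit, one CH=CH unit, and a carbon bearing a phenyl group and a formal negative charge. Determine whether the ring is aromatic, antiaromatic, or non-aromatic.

Aromatic

Every ring atom contributes a p orbital perpendicular to the ring (the double-bond atoms are sp², each contributing one p electron; each =N– nitrogen is pyridine-type (lone pair in the sp² plane, one electron in the p orbital); the carbanion's lone pair occupies the p orbital), so the π system is cyclic and fully conjugated.
π-electron count: 4 × 2 = 8 from the double-bond units + 2 from the C(phenyl)(-) atom = 10.
Since 10 = 4·2 + 2, the ring meets the 4n+2 criterion.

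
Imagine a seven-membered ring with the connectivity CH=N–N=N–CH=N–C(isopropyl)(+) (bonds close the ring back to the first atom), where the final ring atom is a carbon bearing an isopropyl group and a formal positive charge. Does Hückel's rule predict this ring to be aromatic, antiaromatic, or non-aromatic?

All ring atoms are sp² and supply a p orbital to the ring (each doubly-bonded ring atom is sp² with one p-orbital electron; each =N– nitrogen is pyridine-type (lone pair in the sp² plane, one electron in the p orbital); the carbocation has an empty p orbital); the conjugation is uninterrupted.
Adding the contributions, 3 × 2 = 6 from the double-bond units + 0 from the C(isopropyl)(+) atom = 6.
Since 6 = 4·1 + 2, the ring meets the 4n+2 criterion.

Aromatic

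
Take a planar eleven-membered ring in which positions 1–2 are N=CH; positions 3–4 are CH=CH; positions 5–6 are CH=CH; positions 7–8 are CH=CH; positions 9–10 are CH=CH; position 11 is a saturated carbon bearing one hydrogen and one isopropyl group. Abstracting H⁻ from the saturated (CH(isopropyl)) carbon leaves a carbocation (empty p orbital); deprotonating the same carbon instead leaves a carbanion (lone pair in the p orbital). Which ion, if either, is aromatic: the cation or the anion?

The cation

In either ion the ring is fully conjugated: every atom, including the new sp² carbon, supplies a p orbital.
Cation: 5 × 2 + 0 = 10 π electrons → 4(2)+2, aromatic.
Anion: 5 × 2 + 2 = 12 π electrons → 4(3), antiaromatic.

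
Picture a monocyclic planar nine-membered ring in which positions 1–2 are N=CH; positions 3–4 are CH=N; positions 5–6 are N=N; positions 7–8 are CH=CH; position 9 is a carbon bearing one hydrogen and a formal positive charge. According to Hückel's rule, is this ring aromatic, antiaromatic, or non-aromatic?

Antiaromatic

All ring atoms are sp² and supply a p orbital to the ring (the double-bond atoms are sp², each contributing one p electron; the doubly-bonded nitrogens are pyridine-type — their lone pairs lie in the ring plane, leaving one electron in the p orbital; the carbocation has an empty p orbital); the conjugation is uninterrupted.
Adding the contributions, 4 × 2 = 8 from the double-bond units + 0 from the CH(+) atom = 8.
8 = 4(2); a planar, fully conjugated 4n system is antiaromatic.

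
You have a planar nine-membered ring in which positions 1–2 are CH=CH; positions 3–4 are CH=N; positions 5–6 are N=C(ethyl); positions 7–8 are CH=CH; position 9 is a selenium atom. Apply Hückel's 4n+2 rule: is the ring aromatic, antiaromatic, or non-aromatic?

Aromatic

Check conjugation: every atom in a ring double bond is sp² and brings one electron to the p orbital; the doubly-bonded nitrogens are pyridine-type — their lone pairs lie in the ring plane, leaving one electron in the p orbital; the selenium donates one lone pair from its p orbital — every position has a p orbital, so the cyclic π system is continuous.
Counting π electrons: 4 × 2 = 8 from the double-bond units + 2 from the Se atom = 10.
Since 10 = 4·2 + 2, the ring meets the 4n+2 criterion.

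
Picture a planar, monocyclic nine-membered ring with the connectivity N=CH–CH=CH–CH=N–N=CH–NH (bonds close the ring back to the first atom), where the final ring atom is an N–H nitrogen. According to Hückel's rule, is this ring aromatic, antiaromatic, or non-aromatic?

Aromatic

Check conjugation: the double-bond atoms are sp², each contributing one p electron; the doubly-bonded nitrogens are pyridine-type — their lone pairs lie in the ring plane, leaving one electron in the p orbital; the pyrrole-type nitrogen donates its lone pair from the p orbital — every position has a p orbital, so the cyclic π system is continuous.
Tallying contributions gives 4 × 2 = 8 from the double-bond units + 2 from the NH atom = 10.
That gives a 4n+2 count (10, n = 2).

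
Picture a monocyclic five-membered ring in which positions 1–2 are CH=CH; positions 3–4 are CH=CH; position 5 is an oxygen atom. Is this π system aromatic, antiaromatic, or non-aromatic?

Aromatic

All ring atoms are sp² and supply a p orbital to the ring (every atom in a ring double bond is sp² and brings one electron to the p orbital; the oxygen donates one lone pair from its p orbital); the conjugation is uninterrupted.
Tallying contributions gives 2 × 2 = 4 from the double-bond units + 2 from the O atom = 6.
6 = 4(1) + 2, which satisfies Hückel's 4n+2 rule.
(The species described is furan.)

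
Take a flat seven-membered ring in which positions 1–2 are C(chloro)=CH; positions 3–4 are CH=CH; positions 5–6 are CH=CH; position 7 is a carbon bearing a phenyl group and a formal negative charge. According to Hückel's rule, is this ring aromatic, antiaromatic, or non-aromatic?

Every ring atom contributes a p orbital perpendicular to the ring (each doubly-bonded ring atom is sp² with one p-orbital electron; the carbanion's lone pair occupies the p orbital), so the π system is cyclic and fully conjugated.
Counting π electrons: 3 × 2 = 6 from the double-bond units + 2 from the C(phenyl)(-) atom = 8.
A 4n π count (8, n = 2) in a planar conjugated ring means antiaromatic.

Antiaromatic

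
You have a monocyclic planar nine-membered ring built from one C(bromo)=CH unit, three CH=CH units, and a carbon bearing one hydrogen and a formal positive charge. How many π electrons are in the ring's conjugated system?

The p orbitals form a continuous loop: the double-bond atoms are sp², each contributing one p electron; the carbocation has an empty p orbital. The ring is fully conjugated.
π-electron count: 4 × 2 = 8 from the double-bond units + 0 from the CH(+) atom = 8.

8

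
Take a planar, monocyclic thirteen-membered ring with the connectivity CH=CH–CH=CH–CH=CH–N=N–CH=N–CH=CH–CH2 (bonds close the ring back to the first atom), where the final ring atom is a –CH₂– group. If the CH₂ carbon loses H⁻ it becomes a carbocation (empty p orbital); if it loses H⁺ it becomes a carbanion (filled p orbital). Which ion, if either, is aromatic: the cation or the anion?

In either ion the ring is fully conjugated: every atom, including the new sp² carbon, supplies a p orbital.
Cation: 6 × 2 + 0 = 12 π electrons → 4(3), antiaromatic.
Anion: 6 × 2 + 2 = 14 π electrons → 4(3)+2, aromatic.

The anion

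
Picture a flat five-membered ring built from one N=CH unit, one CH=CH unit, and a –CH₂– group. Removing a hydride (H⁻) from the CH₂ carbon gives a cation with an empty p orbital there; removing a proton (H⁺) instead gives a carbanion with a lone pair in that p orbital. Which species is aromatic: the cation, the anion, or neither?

The anion

Both ions have a continuous loop of p orbitals — each ring atom is sp².
Cation: 2 × 2 + 0 = 4 π electrons → 4(1), antiaromatic.
Anion: 2 × 2 + 2 = 6 π electrons → 4(1)+2, aromatic.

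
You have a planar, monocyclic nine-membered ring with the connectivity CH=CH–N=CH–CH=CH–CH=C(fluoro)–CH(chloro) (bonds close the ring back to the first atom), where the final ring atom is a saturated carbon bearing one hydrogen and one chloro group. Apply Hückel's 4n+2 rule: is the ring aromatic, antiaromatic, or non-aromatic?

Non-aromatic

Because that saturated carbon is sp³ and has no p orbital in the ring π system at the CH(chloro) position, the π system cannot extend all the way around the ring.
Without a continuous loop of overlapping p orbitals the Hückel electron count never comes into play.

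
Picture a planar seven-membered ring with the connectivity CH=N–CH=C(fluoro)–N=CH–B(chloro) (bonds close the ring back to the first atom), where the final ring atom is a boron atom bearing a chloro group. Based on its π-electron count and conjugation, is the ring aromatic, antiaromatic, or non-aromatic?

Check conjugation: the double-bond atoms are sp², each contributing one p electron; each =N– nitrogen is pyridine-type (lone pair in the sp² plane, one electron in the p orbital); the boron has an empty p orbital — every position has a p orbital, so the cyclic π system is continuous.
Adding the contributions, 3 × 2 = 6 from the double-bond units + 0 from the B(chloro) atom = 6.
Since 6 = 4·1 + 2, the ring meets the 4n+2 criterion.

Aromatic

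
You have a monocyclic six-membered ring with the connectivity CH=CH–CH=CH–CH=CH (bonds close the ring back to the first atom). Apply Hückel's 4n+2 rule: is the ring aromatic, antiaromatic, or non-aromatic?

Aromatic

Check conjugation: every atom in a ring double bond is sp² and brings one electron to the p orbital — every position has a p orbital, so the cyclic π system is continuous.
π-electron count: 3 × 2 = 6 from the 3 double-bond units.
That gives a 4n+2 count (6, n = 1).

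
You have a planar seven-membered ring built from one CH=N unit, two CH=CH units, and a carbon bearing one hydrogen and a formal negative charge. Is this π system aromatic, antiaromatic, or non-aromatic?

Antiaromatic

All ring atoms are sp² and supply a p orbital to the ring (each doubly-bonded ring atom is sp² with one p-orbital electron; each sp² =N– keeps its lone pair in-plane and puts one electron into the π system; the carbanion's lone pair occupies the p orbital); the conjugation is uninterrupted.
Counting π electrons: 3 × 2 = 6 from the double-bond units + 2 from the CH(-) atom = 8.
8 = 4(2); a planar, fully conjugated 4n system is antiaromatic.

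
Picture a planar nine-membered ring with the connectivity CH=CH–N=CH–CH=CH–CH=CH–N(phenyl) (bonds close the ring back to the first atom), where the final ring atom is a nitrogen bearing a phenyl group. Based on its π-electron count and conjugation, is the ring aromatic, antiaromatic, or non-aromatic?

Every ring atom contributes a p orbital perpendicular to the ring (the double-bond atoms are sp², each contributing one p electron; each sp² =N– keeps its lone pair in-plane and puts one electron into the π system; the pyrrole-type nitrogen donates its lone pair from the p orbital), so the π system is cyclic and fully conjugated.
π-electron count: 4 × 2 = 8 from the double-bond units + 2 from the N(phenyl) atom = 10.
Since 10 = 4·2 + 2, the ring meets the 4n+2 criterion.

Aromatic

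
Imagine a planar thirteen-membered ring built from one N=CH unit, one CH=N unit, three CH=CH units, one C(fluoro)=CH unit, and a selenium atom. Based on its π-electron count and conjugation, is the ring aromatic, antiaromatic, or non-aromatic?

Check conjugation: every atom in a ring double bond is sp² and brings one electron to the p orbital; each =N– nitrogen is pyridine-type (lone pair in the sp² plane, one electron in the p orbital); the selenium donates one lone pair from its p orbital — every position has a p orbital, so the cyclic π system is continuous.
Tallying contributions gives 6 × 2 = 12 from the double-bond units + 2 from the Se atom = 14.
Since 14 = 4·3 + 2, the ring meets the 4n+2 criterion.

Aromatic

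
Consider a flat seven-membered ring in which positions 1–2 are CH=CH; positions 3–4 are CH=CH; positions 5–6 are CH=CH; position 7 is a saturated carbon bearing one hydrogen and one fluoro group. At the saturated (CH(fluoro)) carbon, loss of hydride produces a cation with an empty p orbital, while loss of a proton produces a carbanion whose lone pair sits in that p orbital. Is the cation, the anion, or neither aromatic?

The cation

Once that carbon is sp², every ring atom has a p orbital and both ions are fully conjugated.
Cation: 3 × 2 + 0 = 6 π electrons → 4(1)+2, aromatic.
Anion: 3 × 2 + 2 = 8 π electrons → 4(2), antiaromatic.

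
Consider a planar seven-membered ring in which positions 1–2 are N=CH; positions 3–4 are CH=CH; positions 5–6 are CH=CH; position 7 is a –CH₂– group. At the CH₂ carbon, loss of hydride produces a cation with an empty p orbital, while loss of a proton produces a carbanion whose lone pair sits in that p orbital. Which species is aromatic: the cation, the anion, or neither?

The cation

Once that carbon is sp², every ring atom has a p orbital and both ions are fully conjugated.
Cation: 3 × 2 + 0 = 6 π electrons → 4(1)+2, aromatic.
Anion: 3 × 2 + 2 = 8 π electrons → 4(2), antiaromatic.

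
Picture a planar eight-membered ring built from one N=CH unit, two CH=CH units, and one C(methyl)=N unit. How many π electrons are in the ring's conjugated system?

8

Every ring atom contributes a p orbital perpendicular to the ring (every atom in a ring double bond is sp² and brings one electron to the p orbital; the doubly-bonded nitrogens are pyridine-type — their lone pairs lie in the ring plane, leaving one electron in the p orbital), so the π system is cyclic and fully conjugated.
Counting π electrons: 4 × 2 = 8 from the 4 double-bond units.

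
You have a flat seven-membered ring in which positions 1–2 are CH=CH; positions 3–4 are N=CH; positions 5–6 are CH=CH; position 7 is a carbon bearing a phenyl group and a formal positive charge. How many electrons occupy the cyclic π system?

6

The p orbitals form a continuous loop: each doubly-bonded ring atom is sp² with one p-orbital electron; each =N– nitrogen is pyridine-type (lone pair in the sp² plane, one electron in the p orbital); the carbocation has an empty p orbital. The ring is fully conjugated.
π-electron count: 3 × 2 = 6 from the double-bond units + 0 from the C(phenyl)(+) atom = 6.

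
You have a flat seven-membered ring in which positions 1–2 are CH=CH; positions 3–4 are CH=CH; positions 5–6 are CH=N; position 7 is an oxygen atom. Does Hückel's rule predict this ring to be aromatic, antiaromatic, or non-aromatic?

Antiaromatic

The p orbitals form a continuous loop: every atom in a ring double bond is sp² and brings one electron to the p orbital; each sp² =N– keeps its lone pair in-plane and puts one electron into the π system; the oxygen donates one lone pair from its p orbital. The ring is fully conjugated.
π-electron count: 3 × 2 = 6 from the double-bond units + 2 from the O atom = 8.
8 = 4(2); a planar, fully conjugated 4n system is antiaromatic.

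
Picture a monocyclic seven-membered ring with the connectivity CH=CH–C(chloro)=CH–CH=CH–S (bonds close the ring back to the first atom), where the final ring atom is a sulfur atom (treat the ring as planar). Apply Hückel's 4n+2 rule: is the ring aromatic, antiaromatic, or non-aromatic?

Antiaromatic

Check conjugation: every atom in a ring double bond is sp² and brings one electron to the p orbital; the sulfur donates one lone pair from its p orbital — every position has a p orbital, so the cyclic π system is continuous.
Counting π electrons: 3 × 2 = 6 from the double-bond units + 2 from the S atom = 8.
A 4n π count (8, n = 2) in a planar conjugated ring means antiaromatic.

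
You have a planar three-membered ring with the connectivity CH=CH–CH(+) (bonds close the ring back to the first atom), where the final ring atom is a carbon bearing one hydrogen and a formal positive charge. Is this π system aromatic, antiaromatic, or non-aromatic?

Check conjugation: the double-bond atoms are sp², each contributing one p electron; the carbocation has an empty p orbital — every position has a p orbital, so the cyclic π system is continuous.
Counting π electrons: 1 × 2 = 2 from the double-bond unit + 0 from the CH(+) atom = 2.
2 = 4(0) + 2, which satisfies Hückel's 4n+2 rule.
(This ring is the cyclopropenyl cation.)

Aromatic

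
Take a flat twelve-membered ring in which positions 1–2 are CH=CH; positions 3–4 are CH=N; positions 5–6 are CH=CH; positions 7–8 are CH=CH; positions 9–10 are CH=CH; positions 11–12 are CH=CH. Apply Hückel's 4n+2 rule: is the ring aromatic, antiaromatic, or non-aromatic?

Check conjugation: every atom in a ring double bond is sp² and brings one electron to the p orbital; each sp² =N– keeps its lone pair in-plane and puts one electron into the π system — every position has a p orbital, so the cyclic π system is continuous.
Counting π electrons: 6 × 2 = 12 from the 6 double-bond units.
12 is a 4n count (n = 3), so the planar conjugated ring is antiaromatic.

Antiaromatic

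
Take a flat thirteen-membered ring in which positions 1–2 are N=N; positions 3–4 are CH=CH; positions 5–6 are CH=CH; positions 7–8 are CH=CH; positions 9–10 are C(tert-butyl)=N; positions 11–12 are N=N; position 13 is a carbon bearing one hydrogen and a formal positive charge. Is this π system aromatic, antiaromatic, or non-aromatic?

Check conjugation: the double-bond atoms are sp², each contributing one p electron; the doubly-bonded nitrogens are pyridine-type — their lone pairs lie in the ring plane, leaving one electron in the p orbital; the carbocation has an empty p orbital — every position has a p orbital, so the cyclic π system is continuous.
Adding the contributions, 6 × 2 = 12 from the double-bond units + 0 from the CH(+) atom = 12.
12 = 4(3); a planar, fully conjugated 4n system is antiaromatic.

Antiaromatic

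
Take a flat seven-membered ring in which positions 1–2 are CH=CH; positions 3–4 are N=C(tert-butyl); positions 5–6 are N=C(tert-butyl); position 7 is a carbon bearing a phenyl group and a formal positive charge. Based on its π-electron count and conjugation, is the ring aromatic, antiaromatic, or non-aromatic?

Check conjugation: each doubly-bonded ring atom is sp² with one p-orbital electron; the doubly-bonded nitrogens are pyridine-type — their lone pairs lie in the ring plane, leaving one electron in the p orbital; the carbocation has an empty p orbital — every position has a p orbital, so the cyclic π system is continuous.
Tallying contributions gives 3 × 2 = 6 from the double-bond units + 0 from the C(phenyl)(+) atom = 6.
With 6 π electrons (n = 1), the Hückel 4n+2 condition holds.

Aromatic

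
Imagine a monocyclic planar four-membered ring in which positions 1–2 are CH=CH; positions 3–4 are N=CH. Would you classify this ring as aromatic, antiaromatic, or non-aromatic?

Antiaromatic

All ring atoms are sp² and supply a p orbital to the ring (every atom in a ring double bond is sp² and brings one electron to the p orbital; the doubly-bonded nitrogens are pyridine-type — their lone pairs lie in the ring plane, leaving one electron in the p orbital); the conjugation is uninterrupted.
Counting π electrons: 2 × 2 = 4 from the 2 double-bond units.
With 4 = 4·1 π electrons, Hückel's rule classifies the planar ring as antiaromatic.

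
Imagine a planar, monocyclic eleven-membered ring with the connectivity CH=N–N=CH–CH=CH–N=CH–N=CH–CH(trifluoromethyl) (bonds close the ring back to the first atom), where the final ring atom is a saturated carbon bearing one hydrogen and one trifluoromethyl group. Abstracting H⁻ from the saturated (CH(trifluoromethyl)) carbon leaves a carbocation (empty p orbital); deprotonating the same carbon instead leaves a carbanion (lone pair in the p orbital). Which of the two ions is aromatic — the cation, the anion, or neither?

The cation

In either ion the ring is fully conjugated: every atom, including the new sp² carbon, supplies a p orbital.
Cation: 5 × 2 + 0 = 10 π electrons → 4(2)+2, aromatic.
Anion: 5 × 2 + 2 = 12 π electrons → 4(3), antiaromatic.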